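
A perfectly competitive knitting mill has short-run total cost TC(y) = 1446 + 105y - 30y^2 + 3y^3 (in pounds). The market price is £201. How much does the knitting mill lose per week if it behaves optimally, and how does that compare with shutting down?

AVC = 105 - 30y + 3y^2 has its minimum £30 at y = 5; price £201 clears that bar, so the firm operates.
MC = 105 - 60y + 9y^2. Setting P = MC and taking the root on the rising branch gives y* = 8.
TR = 201·8 = 1608. TC = 1446 + 456 = 1902. Profit = 1608 − 1902 = -£294.
By producing, the firm covers all variable cost plus £1152 of fixed cost; shutting down would lose the full £1446.

Profit = -£294 at y = 8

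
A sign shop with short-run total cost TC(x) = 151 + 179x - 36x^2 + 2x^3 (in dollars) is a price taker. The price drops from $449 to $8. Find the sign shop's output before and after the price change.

MC = 179 - 72x + 6x^2; the shutdown threshold is min AVC = $17 (at x = 9).
With P = $449 above the shutdown price, P = MC gives x = 15.
At P = $8 < min AVC = $17, price no longer covers variable cost at any output, so the firm shuts down: x = 0.

Output falls from 15 to 0 (the firm shuts down)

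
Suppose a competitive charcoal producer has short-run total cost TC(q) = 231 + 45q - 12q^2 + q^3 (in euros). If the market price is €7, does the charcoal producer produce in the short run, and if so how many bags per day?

Shut down

Strip out fixed cost: VC = 45q - 12q^2 + q^3. Then AVC = 45 - 12q + q^2 and MC = 45 - 24q + 3q^2.
AVC hits its minimum where MC = AVC, at q = 6, giving min AVC = 45 - 12·6 + 6^2 = €9.
With P < min AVC (€7 < €9), every unit sold adds to the loss.
The firm minimizes its loss by shutting down and losing only its fixed cost of €231.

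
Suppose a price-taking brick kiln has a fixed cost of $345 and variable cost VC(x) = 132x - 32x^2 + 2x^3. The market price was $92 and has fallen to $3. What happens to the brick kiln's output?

Output falls from 10 to 0 (the firm shuts down)

MC = 132 - 64x + 6x^2; the shutdown threshold is min AVC = $4 (at x = 8).
At P = $92 ≥ min AVC, set P = MC on the rising branch: x = 10.
At P = $3 < min AVC = $4, price no longer covers variable cost at any output, so the firm shuts down: x = 0.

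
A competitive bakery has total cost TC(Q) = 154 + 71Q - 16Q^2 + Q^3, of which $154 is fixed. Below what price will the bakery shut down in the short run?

The firm shuts down when price falls below the minimum of average variable cost. AVC = VC/Q = 71 - 16Q + Q^2.
At the minimum of AVC, MC = AVC. MC = 71 - 32Q + 3Q^2; setting MC = AVC gives 2Q^2 - 16Q = 0, so Q = 8. min AVC = 7.
So the shutdown price is $7.

$7 per unit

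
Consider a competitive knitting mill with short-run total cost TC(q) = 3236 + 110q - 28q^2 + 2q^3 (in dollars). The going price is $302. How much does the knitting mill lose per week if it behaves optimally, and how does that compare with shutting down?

AVC = 110 - 28q + 2q^2 has its minimum $12 at q = 7; price $302 clears that bar, so the firm operates.
MC = 110 - 56q + 6q^2. Setting P = MC and taking the root on the rising branch gives q* = 12.
TR = 302·12 = 3624. TC = 3236 + 744 = 3980. Profit = 3624 − 3980 = -$356.
By producing, the firm covers all variable cost plus $2880 of fixed cost; shutting down would lose the full $3236.

Profit = -$356 at q = 12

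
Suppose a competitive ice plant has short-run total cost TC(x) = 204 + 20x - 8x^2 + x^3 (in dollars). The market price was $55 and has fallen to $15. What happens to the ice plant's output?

MC = 20 - 16x + 3x^2; the shutdown threshold is min AVC = $4 (at x = 4).
At P = $55 ≥ min AVC, set P = MC on the rising branch: x = 7.
At P = $15 ≥ min AVC, set P = MC: x = 5. The firm stays open but cuts output.

Output falls from 7 to 5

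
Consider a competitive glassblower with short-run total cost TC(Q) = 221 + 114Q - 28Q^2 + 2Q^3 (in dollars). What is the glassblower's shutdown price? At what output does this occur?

The firm shuts down when price falls below the minimum of average variable cost. AVC = VC/Q = 114 - 28Q + 2Q^2.
At the minimum of AVC, MC = AVC. MC = 114 - 56Q + 6Q^2; setting MC = AVC gives 4Q^2 - 28Q = 0, so Q = 7. min AVC = 16.
For P < $16 the firm produces nothing.

$16 per unit, at Q = 7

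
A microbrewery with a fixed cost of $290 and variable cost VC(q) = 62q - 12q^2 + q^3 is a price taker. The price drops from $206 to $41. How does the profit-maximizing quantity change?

MC = 62 - 24q + 3q^2; the shutdown threshold is min AVC = $26 (at q = 6).
With P = $206 above the shutdown price, P = MC gives q = 12.
At P = $41 ≥ min AVC, set P = MC: q = 7. The firm stays open but cuts output.

Output falls from 12 to 7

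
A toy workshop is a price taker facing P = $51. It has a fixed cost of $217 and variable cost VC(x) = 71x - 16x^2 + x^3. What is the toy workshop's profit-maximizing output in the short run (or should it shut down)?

From TC, MC = TC'(x) = 71 - 32x + 3x^2 and AVC = VC/x = 71 - 16x + x^2.
AVC hits its minimum where MC = AVC, at x = 8, giving min AVC = 71 - 16·8 + 8^2 = $7.
Since P = $51 ≥ min AVC = $7, price covers variable cost and the firm should produce.
P = MC gives 20 - 32x + 3x^2 = 0, with roots 2/3 and 10. Take the larger (rising MC): x* = 10.
Check: AVC at x = 10 is $11 ≤ P, so revenue covers variable cost.
Profit = P·x − TC = 51·10 − 327 = $183.

Produce at x = 10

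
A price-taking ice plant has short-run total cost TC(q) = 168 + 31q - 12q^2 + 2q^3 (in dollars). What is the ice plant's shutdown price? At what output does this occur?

$13 per unit, at q = 3

The firm shuts down when price falls below the minimum of average variable cost. AVC = VC/q = 31 - 12q + 2q^2.
At the minimum of AVC, MC = AVC. MC = 31 - 24q + 6q^2; setting MC = AVC gives 4q^2 - 12q = 0, so q = 3. min AVC = 13.
So the shutdown price is $13.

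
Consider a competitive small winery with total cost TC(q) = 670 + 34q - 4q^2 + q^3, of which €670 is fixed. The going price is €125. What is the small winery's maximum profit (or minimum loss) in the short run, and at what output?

Profit = -€180 at q = 7

AVC = 34 - 4q + q^2; min AVC = €30 at q = 2. Since P = €125 ≥ min AVC, the firm produces.
MC = 34 - 8q + 3q^2. Setting P = MC and taking the root on the rising branch gives q* = 7.
TR = 125·7 = 875. TC = 670 + 385 = 1055. Profit = 875 − 1055 = -€180.
That loss of €180 beats the €670 the firm would lose by shutting down; producing recovers €490 of fixed cost.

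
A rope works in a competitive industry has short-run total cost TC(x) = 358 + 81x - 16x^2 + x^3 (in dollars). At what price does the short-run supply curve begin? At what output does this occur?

The firm shuts down when price falls below the minimum of average variable cost. AVC = VC/x = 81 - 16x + x^2.
dAVC/dx = -16 + 2x = 0 gives x = 8. min AVC = 81 - 16·8 + 8^2 = 17.
For P < $17 the firm produces nothing.

$17 per unit, at x = 8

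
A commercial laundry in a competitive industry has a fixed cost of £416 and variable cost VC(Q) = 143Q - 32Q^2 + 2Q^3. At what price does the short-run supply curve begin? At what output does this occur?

The firm shuts down when price falls below the minimum of average variable cost. AVC = VC/Q = 143 - 32Q + 2Q^2.
At the minimum of AVC, MC = AVC. MC = 143 - 64Q + 6Q^2; setting MC = AVC gives 4Q^2 - 32Q = 0, so Q = 8. min AVC = 15.
The firm shuts down for any P below £15.

£15 per unit, at Q = 8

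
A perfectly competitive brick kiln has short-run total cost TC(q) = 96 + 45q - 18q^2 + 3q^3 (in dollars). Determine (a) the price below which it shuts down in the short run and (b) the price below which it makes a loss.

Shutdown price = $18; break-even price = $45

Shutdown price = min AVC. AVC = 45 - 18q + 3q^2, with vertex at q = 3 and minimum $18.
ATC = 96/q + 45 - 18q + 3q^2. Setting dATC/dq = −96/q^2 − 18 + 6q = 0 gives q = 4 (since 6·4^3 − 18·4^2 = 96).
min ATC = 96/4 + 45 − 18·4 + 3·4^2 = $45. That is the break-even price.
Between these two prices the firm operates at a loss; above $45 it earns a profit.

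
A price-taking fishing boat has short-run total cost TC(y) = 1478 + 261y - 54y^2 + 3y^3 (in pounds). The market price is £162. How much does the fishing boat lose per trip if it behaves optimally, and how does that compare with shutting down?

Profit = -£26 at y = 11

AVC = 261 - 54y + 3y^2 has its minimum £18 at y = 9; price £162 clears that bar, so the firm operates.
With MC = 261 - 108y + 9y^2, P = MC on the upward-sloping part at y* = 11.
TR = 162·11 = 1782. TC = 1478 + 330 = 1808. Profit = 1782 − 1808 = -£26.
That loss of £26 beats the £1478 the firm would lose by shutting down; producing recovers £1452 of fixed cost.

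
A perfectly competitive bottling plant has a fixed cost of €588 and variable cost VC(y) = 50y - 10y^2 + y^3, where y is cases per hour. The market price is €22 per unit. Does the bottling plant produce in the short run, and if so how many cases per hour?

Strip out fixed cost: VC = 50y - 10y^2 + y^3. Then AVC = 50 - 10y + y^2 and MC = 50 - 20y + 3y^2.
The AVC parabola has its vertex at y = 10/2 = 5, where AVC = 50 - 10·5 + 5^2 = €25.
Since P = €22 < min AVC = €25, price fails to cover variable cost at any output.
Best response: produce nothing and absorb the €588 fixed cost.

Shut down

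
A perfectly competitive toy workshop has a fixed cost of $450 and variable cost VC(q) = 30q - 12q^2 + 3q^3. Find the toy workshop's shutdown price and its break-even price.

AVC = 30 - 12q + 3q^2; minimized at q = 2, giving min AVC = $18. That is the shutdown price.
ATC = 450/q + 30 - 12q + 3q^2. Setting dATC/dq = −450/q^2 − 12 + 6q = 0 gives q = 5 (since 6·5^3 − 12·5^2 = 450).
min ATC = 450/5 + 30 − 12·5 + 3·5^2 = $135. That is the break-even price.
Between these two prices the firm operates at a loss; above $135 it earns a profit.

Shutdown price = $18; break-even price = $135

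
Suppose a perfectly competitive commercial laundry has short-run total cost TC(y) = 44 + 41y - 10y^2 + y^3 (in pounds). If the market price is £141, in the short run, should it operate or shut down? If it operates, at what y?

Variable cost is VC = 41y - 10y^2 + y^3, so AVC = VC/y = 41 - 10y + y^2 and MC = dTC/dy = 41 - 20y + 3y^2.
AVC hits its minimum where MC = AVC, at y = 5, giving min AVC = 41 - 10·5 + 5^2 = £16.
Because £141 ≥ £16, revenue can cover variable cost; the firm operates.
P = MC gives -100 - 20y + 3y^2 = 0, with roots -10/3 and 10. Take the larger (rising MC): y* = 10.
Check: AVC at y = 10 is £41 ≤ P, so revenue covers variable cost.
Profit = P·y − TC = 141·10 − 454 = £956.

Produce at y = 10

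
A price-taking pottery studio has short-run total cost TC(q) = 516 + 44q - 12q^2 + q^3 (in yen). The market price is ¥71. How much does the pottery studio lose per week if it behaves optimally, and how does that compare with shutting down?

AVC = 44 - 12q + q^2 has its minimum ¥8 at q = 6; price ¥71 clears that bar, so the firm operates.
MC = 44 - 24q + 3q^2. Setting P = MC and taking the root on the rising branch gives q* = 9.
TR = 71·9 = 639. TC = 516 + 153 = 669. Profit = 639 − 669 = -¥30.
By producing, the firm covers all variable cost plus ¥486 of fixed cost; shutting down would lose the full ¥516.

Profit = -¥30 at q = 9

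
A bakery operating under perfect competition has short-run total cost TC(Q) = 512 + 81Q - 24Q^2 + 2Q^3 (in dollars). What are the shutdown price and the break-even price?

AVC = 81 - 24Q + 2Q^2; minimized at Q = 6, giving min AVC = $9. That is the shutdown price.
ATC = 512/Q + 81 - 24Q + 2Q^2. Setting dATC/dQ = −512/Q^2 − 24 + 4Q = 0 gives Q = 8 (since 4·8^3 − 24·8^2 = 512).
min ATC = 512/8 + 81 − 24·8 + 2·8^2 = $81. That is the break-even price.
For $9 ≤ P < $81 the firm produces at a loss; below $9 it shuts down.

Shutdown price = $9; break-even price = $81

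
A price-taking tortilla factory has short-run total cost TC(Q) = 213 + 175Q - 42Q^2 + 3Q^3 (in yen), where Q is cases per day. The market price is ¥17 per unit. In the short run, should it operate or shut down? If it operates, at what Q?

Shut down

From TC, MC = TC'(Q) = 175 - 84Q + 9Q^2 and AVC = VC/Q = 175 - 42Q + 3Q^2.
AVC hits its minimum where MC = AVC, at Q = 7, giving min AVC = 175 - 42·7 + 3·7^2 = ¥28.
With P < min AVC (¥17 < ¥28), every unit sold adds to the loss.
The firm minimizes its loss by shutting down and losing only its fixed cost of ¥213.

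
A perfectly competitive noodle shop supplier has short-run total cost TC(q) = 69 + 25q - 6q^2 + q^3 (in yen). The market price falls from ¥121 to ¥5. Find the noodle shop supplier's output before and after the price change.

AVC = 25 - 6q + q^2, minimized at q = 3 where min AVC = ¥16. MC = 25 - 12q + 3q^2.
At P = ¥121 ≥ min AVC, set P = MC on the rising branch: q = 8.
At P = ¥5 < min AVC = ¥16, price no longer covers variable cost at any output, so the firm shuts down: q = 0.

Output falls from 8 to 0 (the firm shuts down)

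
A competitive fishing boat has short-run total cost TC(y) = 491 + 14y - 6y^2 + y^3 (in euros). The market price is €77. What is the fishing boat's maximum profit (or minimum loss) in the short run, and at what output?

Profit = -€99 at y = 7

AVC = 14 - 6y + y^2 has its minimum €5 at y = 3; price €77 clears that bar, so the firm operates.
MC = 14 - 12y + 3y^2. Setting P = MC and taking the root on the rising branch gives y* = 7.
TR = 77·7 = 539. TC = 491 + 147 = 638. Profit = 539 − 638 = -€99.
That loss of €99 beats the €491 the firm would lose by shutting down; producing recovers €392 of fixed cost.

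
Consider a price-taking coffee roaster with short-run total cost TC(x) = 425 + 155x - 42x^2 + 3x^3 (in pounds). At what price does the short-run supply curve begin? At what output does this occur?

Short-run supply begins at min AVC. From VC = 155x - 42x^2 + 3x^3, AVC = 155 - 42x + 3x^2.
At the minimum of AVC, MC = AVC. MC = 155 - 84x + 9x^2; setting MC = AVC gives 6x^2 - 42x = 0, so x = 7. min AVC = 8.
The firm shuts down for any P below £8.

£8 per unit, at x = 7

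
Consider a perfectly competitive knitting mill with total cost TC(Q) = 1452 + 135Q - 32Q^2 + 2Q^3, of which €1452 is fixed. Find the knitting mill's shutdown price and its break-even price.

Shutdown price = €7; break-even price = €157

AVC = 135 - 32Q + 2Q^2; minimized at Q = 8, giving min AVC = €7. That is the shutdown price.
ATC = 1452/Q + 135 - 32Q + 2Q^2. Setting dATC/dQ = −1452/Q^2 − 32 + 4Q = 0 gives Q = 11 (since 4·11^3 − 32·11^2 = 1452).
min ATC = 1452/11 + 135 − 32·11 + 2·11^2 = €157. That is the break-even price.
For €7 ≤ P < €157 the firm produces at a loss; below €7 it shuts down.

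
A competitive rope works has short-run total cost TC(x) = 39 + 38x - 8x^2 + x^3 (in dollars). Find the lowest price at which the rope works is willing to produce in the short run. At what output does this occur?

$22 per unit, at x = 4

The shutdown price is the minimum of AVC. VC = 38x - 8x^2 + x^3, so AVC = 38 - 8x + x^2.
At the minimum of AVC, MC = AVC. MC = 38 - 16x + 3x^2; setting MC = AVC gives 2x^2 - 8x = 0, so x = 4. min AVC = 22.
So the shutdown price is $22.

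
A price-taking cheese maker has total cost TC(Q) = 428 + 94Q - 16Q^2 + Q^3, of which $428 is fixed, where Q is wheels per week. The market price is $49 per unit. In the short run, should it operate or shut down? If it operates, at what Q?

Strip out fixed cost: VC = 94Q - 16Q^2 + Q^3. Then AVC = 94 - 16Q + Q^2 and MC = 94 - 32Q + 3Q^2.
AVC is minimized where dAVC/dQ = -16 + 2Q = 0, at Q = 8; min AVC = 94 - 16·8 + 8^2 = $30.
P = $49 exceeds min AVC = $30, so the firm stays open.
Solving P = MC: 45 - 32Q + 3Q^2 = 0 ⇒ Q = 5/3 or 9. On the upward-sloping branch, Q* = 9.
Check: AVC at Q = 9 is $31 ≤ P, so revenue covers variable cost.
Profit = P·Q − TC = 49·9 − 707 = -$266, a loss, but smaller than the $428 fixed cost the firm would lose by shutting down.

Produce at Q = 9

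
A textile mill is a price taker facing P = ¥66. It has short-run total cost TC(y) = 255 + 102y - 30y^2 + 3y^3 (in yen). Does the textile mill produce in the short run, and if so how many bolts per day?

Produce at y = 6

From TC, MC = TC'(y) = 102 - 60y + 9y^2 and AVC = VC/y = 102 - 30y + 3y^2.
AVC is minimized where dAVC/dy = -30 + 6y = 0, at y = 5; min AVC = 102 - 30·5 + 3·5^2 = ¥27.
Because ¥66 ≥ ¥27, revenue can cover variable cost; the firm operates.
P = MC gives 36 - 60y + 9y^2 = 0, with roots 2/3 and 6. Take the larger (rising MC): y* = 6.
Check: AVC at y = 6 is ¥30 ≤ P, so revenue covers variable cost.
Profit = P·y − TC = 66·6 − 435 = -¥39, a loss, but smaller than the ¥255 fixed cost the firm would lose by shutting down.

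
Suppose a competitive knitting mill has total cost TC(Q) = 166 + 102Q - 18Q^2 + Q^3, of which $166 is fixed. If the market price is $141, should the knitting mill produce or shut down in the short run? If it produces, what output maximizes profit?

Variable cost is VC = 102Q - 18Q^2 + Q^3, so AVC = VC/Q = 102 - 18Q + Q^2 and MC = dTC/dQ = 102 - 36Q + 3Q^2.
The AVC parabola has its vertex at Q = 18/2 = 9, where AVC = 102 - 18·9 + 9^2 = $21.
Because $141 ≥ $21, revenue can cover variable cost; the firm operates.
Set P = MC: 141 = 102 - 36Q + 3Q^2 → -39 - 36Q + 3Q^2 = 0. The roots are Q = -1 and Q = 13; the profit-maximizing output is on the rising part of MC, so Q* = 13.
Check: AVC at Q = 13 is $37 ≤ P, so revenue covers variable cost.
Profit = P·Q − TC = 141·13 − 647 = $1186.

Produce at Q = 13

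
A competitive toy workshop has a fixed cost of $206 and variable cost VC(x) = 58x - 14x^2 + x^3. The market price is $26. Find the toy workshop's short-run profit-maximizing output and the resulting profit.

AVC = 58 - 14x + x^2; min AVC = $9 at x = 7. Since P = $26 ≥ min AVC, the firm produces.
With MC = 58 - 28x + 3x^2, P = MC on the upward-sloping part at x* = 8.
TR = 26·8 = 208. TC = 206 + 80 = 286. Profit = 208 − 286 = -$78.
Shutting down would mean losing the fixed cost of $206, so operating at a loss of $78 is better by $128.

Profit = -$78 at x = 8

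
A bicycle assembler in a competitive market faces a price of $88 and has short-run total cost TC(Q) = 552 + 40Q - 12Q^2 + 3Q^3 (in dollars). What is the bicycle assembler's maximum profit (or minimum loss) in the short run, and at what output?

Profit = -$360 at Q = 4

AVC = 40 - 12Q + 3Q^2; min AVC = $28 at Q = 2. Since P = $88 ≥ min AVC, the firm produces.
With MC = 40 - 24Q + 9Q^2, P = MC on the upward-sloping part at Q* = 4.
TR = 88·4 = 352. TC = 552 + 160 = 712. Profit = 352 − 712 = -$360.
Shutting down would mean losing the fixed cost of $552, so operating at a loss of $360 is better by $192.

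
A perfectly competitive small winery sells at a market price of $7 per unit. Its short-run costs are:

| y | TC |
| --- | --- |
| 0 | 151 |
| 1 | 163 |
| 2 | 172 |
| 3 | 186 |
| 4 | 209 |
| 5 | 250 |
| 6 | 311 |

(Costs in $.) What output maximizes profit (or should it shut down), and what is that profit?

y = 0 (shut down); profit = -$151

Compute π = P·y − TC at each output: y=0: -151; y=1: -156; y=2: -158; y=3: -165; y=4: -181; y=5: -215; y=6: -269.
Profit is highest at y = 0. Equivalently, the lowest AVC in the table is 21/2 ≈ $10.50 at y = 2, and P = $7 falls below it — price never covers variable cost, so the firm shuts down and loses only its fixed cost.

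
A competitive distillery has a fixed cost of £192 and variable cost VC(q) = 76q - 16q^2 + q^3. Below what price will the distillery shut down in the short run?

The firm shuts down when price falls below the minimum of average variable cost. AVC = VC/q = 76 - 16q + q^2.
At the minimum of AVC, MC = AVC. MC = 76 - 32q + 3q^2; setting MC = AVC gives 2q^2 - 16q = 0, so q = 8. min AVC = 12.
So the shutdown price is £12.

£12 per unit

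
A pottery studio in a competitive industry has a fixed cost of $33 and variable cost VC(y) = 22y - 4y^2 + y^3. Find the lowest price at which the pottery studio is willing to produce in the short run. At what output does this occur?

$18 per unit, at y = 2

The shutdown price is the minimum of AVC. VC = 22y - 4y^2 + y^3, so AVC = 22 - 4y + y^2.
At the minimum of AVC, MC = AVC. MC = 22 - 8y + 3y^2; setting MC = AVC gives 2y^2 - 4y = 0, so y = 2. min AVC = 18.
The firm shuts down for any P below $18.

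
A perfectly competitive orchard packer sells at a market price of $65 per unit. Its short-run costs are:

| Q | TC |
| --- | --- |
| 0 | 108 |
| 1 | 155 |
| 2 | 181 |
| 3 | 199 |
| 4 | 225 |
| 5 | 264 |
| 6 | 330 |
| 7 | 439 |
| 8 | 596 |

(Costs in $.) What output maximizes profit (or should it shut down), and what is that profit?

Profit at each row (π = 65Q − TC): Q=0: -108; Q=1: -90; Q=2: -51; Q=3: -4; Q=4: 35; Q=5: 61; Q=6: 60; Q=7: 16; Q=8: -76.
Profit is maximized at Q = 5. AVC there is 156/5 = $31.20 ≤ P, so producing beats shutting down (which would give -$108).

Q = 5; profit = $61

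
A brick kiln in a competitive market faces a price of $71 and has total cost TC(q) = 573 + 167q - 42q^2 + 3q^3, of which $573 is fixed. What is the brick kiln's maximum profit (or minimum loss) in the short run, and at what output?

Profit = -$189 at q = 8

AVC = 167 - 42q + 3q^2; min AVC = $20 at q = 7. Since P = $71 ≥ min AVC, the firm produces.
MC = 167 - 84q + 9q^2. Setting P = MC and taking the root on the rising branch gives q* = 8.
TR = 71·8 = 568. TC = 573 + 184 = 757. Profit = 568 − 757 = -$189.
By producing, the firm covers all variable cost plus $384 of fixed cost; shutting down would lose the full $573.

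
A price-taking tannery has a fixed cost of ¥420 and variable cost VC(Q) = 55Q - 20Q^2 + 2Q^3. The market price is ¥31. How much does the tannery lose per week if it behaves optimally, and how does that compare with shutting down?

Profit = -¥276 at Q = 6

AVC = 55 - 20Q + 2Q^2 has its minimum ¥5 at Q = 5; price ¥31 clears that bar, so the firm operates.
MC = 55 - 40Q + 6Q^2. Setting P = MC and taking the root on the rising branch gives Q* = 6.
TR = 31·6 = 186. TC = 420 + 42 = 462. Profit = 186 − 462 = -¥276.
Shutting down would mean losing the fixed cost of ¥420, so operating at a loss of ¥276 is better by ¥144.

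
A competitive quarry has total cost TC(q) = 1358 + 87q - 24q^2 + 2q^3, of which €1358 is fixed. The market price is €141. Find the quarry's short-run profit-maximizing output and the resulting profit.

Profit = -€386 at q = 9

AVC = 87 - 24q + 2q^2; min AVC = €15 at q = 6. Since P = €141 ≥ min AVC, the firm produces.
With MC = 87 - 48q + 6q^2, P = MC on the upward-sloping part at q* = 9.
TR = 141·9 = 1269. TC = 1358 + 297 = 1655. Profit = 1269 − 1655 = -€386.
That loss of €386 beats the €1358 the firm would lose by shutting down; producing recovers €972 of fixed cost.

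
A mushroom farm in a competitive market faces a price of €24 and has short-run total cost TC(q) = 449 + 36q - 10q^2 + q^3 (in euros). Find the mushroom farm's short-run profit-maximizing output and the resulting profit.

AVC = 36 - 10q + q^2; min AVC = €11 at q = 5. Since P = €24 ≥ min AVC, the firm produces.
MC = 36 - 20q + 3q^2. Setting P = MC and taking the root on the rising branch gives q* = 6.
TR = 24·6 = 144. TC = 449 + 72 = 521. Profit = 144 − 521 = -€377.
Shutting down would mean losing the fixed cost of €449, so operating at a loss of €377 is better by €72.

Profit = -€377 at q = 6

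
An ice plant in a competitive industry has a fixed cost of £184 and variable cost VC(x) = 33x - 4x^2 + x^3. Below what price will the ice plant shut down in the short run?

£29 per unit

The firm shuts down when price falls below the minimum of average variable cost. AVC = VC/x = 33 - 4x + x^2.
At the minimum of AVC, MC = AVC. MC = 33 - 8x + 3x^2; setting MC = AVC gives 2x^2 - 4x = 0, so x = 2. min AVC = 29.
For P < £29 the firm produces nothing.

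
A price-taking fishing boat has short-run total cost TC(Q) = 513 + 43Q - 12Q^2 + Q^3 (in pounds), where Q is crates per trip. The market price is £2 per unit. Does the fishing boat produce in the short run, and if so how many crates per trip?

Shut down

Strip out fixed cost: VC = 43Q - 12Q^2 + Q^3. Then AVC = 43 - 12Q + Q^2 and MC = 43 - 24Q + 3Q^2.
AVC is minimized where dAVC/dQ = -12 + 2Q = 0, at Q = 6; min AVC = 43 - 12·6 + 6^2 = £7.
Since P = £2 < min AVC = £7, price fails to cover variable cost at any output.
Best response: produce nothing and absorb the £513 fixed cost.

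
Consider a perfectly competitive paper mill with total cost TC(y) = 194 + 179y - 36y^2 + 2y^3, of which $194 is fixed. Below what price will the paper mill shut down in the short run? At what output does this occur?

$17 per unit, at y = 9

The shutdown price is the minimum of AVC. VC = 179y - 36y^2 + 2y^3, so AVC = 179 - 36y + 2y^2.
dAVC/dy = -36 + 4y = 0 gives y = 9. min AVC = 179 - 36·9 + 2·9^2 = 17.
So the shutdown price is $17.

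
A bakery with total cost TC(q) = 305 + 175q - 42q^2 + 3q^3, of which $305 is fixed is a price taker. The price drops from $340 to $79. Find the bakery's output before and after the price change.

AVC = 175 - 42q + 3q^2, minimized at q = 7 where min AVC = $28. MC = 175 - 84q + 9q^2.
With P = $340 above the shutdown price, P = MC gives q = 11.
At P = $79 ≥ min AVC, set P = MC: q = 8. The firm stays open but cuts output.

Output falls from 11 to 8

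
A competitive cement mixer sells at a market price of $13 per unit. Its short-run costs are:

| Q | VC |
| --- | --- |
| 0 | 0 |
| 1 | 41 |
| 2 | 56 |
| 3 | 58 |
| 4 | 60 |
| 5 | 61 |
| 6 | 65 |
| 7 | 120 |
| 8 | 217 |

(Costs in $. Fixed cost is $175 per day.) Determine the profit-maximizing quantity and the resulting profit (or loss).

Compute π = P·Q − TC at each output: Q=0: -175; Q=1: -203; Q=2: -205; Q=3: -194; Q=4: -183; Q=5: -171; Q=6: -162; Q=7: -204; Q=8: -288.
Profit is maximized at Q = 6. AVC there is 65/6 = $10.83 ≤ P, so producing beats shutting down (which would give -$175).

Q = 6; profit = -$162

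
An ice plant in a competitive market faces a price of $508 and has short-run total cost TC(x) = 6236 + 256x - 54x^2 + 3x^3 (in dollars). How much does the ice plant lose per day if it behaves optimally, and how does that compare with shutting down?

Profit = -$356 at x = 14

AVC = 256 - 54x + 3x^2 has its minimum $13 at x = 9; price $508 clears that bar, so the firm operates.
With MC = 256 - 108x + 9x^2, P = MC on the upward-sloping part at x* = 14.
TR = 508·14 = 7112. TC = 6236 + 1232 = 7468. Profit = 7112 − 7468 = -$356.
Shutting down would mean losing the fixed cost of $6236, so operating at a loss of $356 is better by $5880.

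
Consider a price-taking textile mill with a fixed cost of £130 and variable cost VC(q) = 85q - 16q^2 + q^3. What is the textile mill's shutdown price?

The firm shuts down when price falls below the minimum of average variable cost. AVC = VC/q = 85 - 16q + q^2.
dAVC/dq = -16 + 2q = 0 gives q = 8. min AVC = 85 - 16·8 + 8^2 = 21.
So the shutdown price is £21.

£21 per unit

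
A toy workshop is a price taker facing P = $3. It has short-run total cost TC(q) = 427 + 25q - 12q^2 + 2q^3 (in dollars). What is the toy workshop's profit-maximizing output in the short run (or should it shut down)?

From TC, MC = TC'(q) = 25 - 24q + 6q^2 and AVC = VC/q = 25 - 12q + 2q^2.
The AVC parabola has its vertex at q = 12/4 = 3, where AVC = 25 - 12·3 + 2·3^2 = $7.
Since P = $3 < min AVC = $7, price fails to cover variable cost at any output.
The firm minimizes its loss by shutting down and losing only its fixed cost of $427.

Shut down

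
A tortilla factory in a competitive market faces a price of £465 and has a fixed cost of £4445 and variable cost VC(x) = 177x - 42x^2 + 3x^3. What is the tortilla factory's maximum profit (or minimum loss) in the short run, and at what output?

AVC = 177 - 42x + 3x^2; min AVC = £30 at x = 7. Since P = £465 ≥ min AVC, the firm produces.
MC = 177 - 84x + 9x^2. Setting P = MC and taking the root on the rising branch gives x* = 12.
TR = 465·12 = 5580. TC = 4445 + 1260 = 5705. Profit = 5580 − 5705 = -£125.
Shutting down would mean losing the fixed cost of £4445, so operating at a loss of £125 is better by £4320.

Profit = -£125 at x = 12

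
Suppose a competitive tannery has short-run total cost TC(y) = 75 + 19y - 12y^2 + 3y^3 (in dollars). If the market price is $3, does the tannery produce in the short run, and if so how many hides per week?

Shut down

From TC, MC = TC'(y) = 19 - 24y + 9y^2 and AVC = VC/y = 19 - 12y + 3y^2.
The AVC parabola has its vertex at y = 12/6 = 2, where AVC = 19 - 12·2 + 3·2^2 = $7.
P = $3 lies below min AVC = $7; no output level covers variable cost.
The firm minimizes its loss by shutting down and losing only its fixed cost of $75.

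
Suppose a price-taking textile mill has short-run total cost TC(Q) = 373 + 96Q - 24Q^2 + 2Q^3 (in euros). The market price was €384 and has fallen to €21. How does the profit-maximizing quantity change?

AVC = 96 - 24Q + 2Q^2, minimized at Q = 6 where min AVC = €24. MC = 96 - 48Q + 6Q^2.
With P = €384 above the shutdown price, P = MC gives Q = 12.
At P = €21 < min AVC = €24, price no longer covers variable cost at any output, so the firm shuts down: Q = 0.

Output falls from 12 to 0 (the firm shuts down)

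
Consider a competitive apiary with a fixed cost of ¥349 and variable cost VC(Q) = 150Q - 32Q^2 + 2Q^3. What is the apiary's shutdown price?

¥22 per unit

The firm shuts down when price falls below the minimum of average variable cost. AVC = VC/Q = 150 - 32Q + 2Q^2.
dAVC/dQ = -32 + 4Q = 0 gives Q = 8. min AVC = 150 - 32·8 + 2·8^2 = 22.
The firm shuts down for any P below ¥22.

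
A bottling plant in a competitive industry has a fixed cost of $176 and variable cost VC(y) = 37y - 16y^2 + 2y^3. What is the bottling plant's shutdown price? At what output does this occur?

The shutdown price is the minimum of AVC. VC = 37y - 16y^2 + 2y^3, so AVC = 37 - 16y + 2y^2.
At the minimum of AVC, MC = AVC. MC = 37 - 32y + 6y^2; setting MC = AVC gives 4y^2 - 16y = 0, so y = 4. min AVC = 5.
For P < $5 the firm produces nothing.

$5 per unit, at y = 4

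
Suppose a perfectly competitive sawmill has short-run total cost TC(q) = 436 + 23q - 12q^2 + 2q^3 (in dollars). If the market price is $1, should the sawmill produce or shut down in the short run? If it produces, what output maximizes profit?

Variable cost is VC = 23q - 12q^2 + 2q^3, so AVC = VC/q = 23 - 12q + 2q^2 and MC = dTC/dq = 23 - 24q + 6q^2.
AVC hits its minimum where MC = AVC, at q = 3, giving min AVC = 23 - 12·3 + 2·3^2 = $5.
Since P = $1 < min AVC = $5, price fails to cover variable cost at any output.
Best response: produce nothing and absorb the $436 fixed cost.

Shut down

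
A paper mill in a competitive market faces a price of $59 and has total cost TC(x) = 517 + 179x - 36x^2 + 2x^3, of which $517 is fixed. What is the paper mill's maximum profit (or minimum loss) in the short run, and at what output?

Profit = -$117 at x = 10

AVC = 179 - 36x + 2x^2; min AVC = $17 at x = 9. Since P = $59 ≥ min AVC, the firm produces.
MC = 179 - 72x + 6x^2. Setting P = MC and taking the root on the rising branch gives x* = 10.
TR = 59·10 = 590. TC = 517 + 190 = 707. Profit = 590 − 707 = -$117.
Shutting down would mean losing the fixed cost of $517, so operating at a loss of $117 is better by $400.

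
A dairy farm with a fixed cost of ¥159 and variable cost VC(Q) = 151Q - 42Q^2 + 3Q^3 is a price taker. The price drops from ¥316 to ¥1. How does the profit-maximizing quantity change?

Output falls from 11 to 0 (the firm shuts down)

MC = 151 - 84Q + 9Q^2; the shutdown threshold is min AVC = ¥4 (at Q = 7).
At P = ¥316 ≥ min AVC, set P = MC on the rising branch: Q = 11.
At P = ¥1 < min AVC = ¥4, price no longer covers variable cost at any output, so the firm shuts down: Q = 0.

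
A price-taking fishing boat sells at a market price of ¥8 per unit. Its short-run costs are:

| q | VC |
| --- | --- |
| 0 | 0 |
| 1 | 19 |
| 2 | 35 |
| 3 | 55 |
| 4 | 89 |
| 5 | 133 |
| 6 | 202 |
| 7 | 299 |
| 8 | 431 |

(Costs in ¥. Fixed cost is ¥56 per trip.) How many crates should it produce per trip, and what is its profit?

q = 0 (shut down); profit = -¥56

Profit at each row (π = 8q − TC): q=0: -56; q=1: -67; q=2: -75; q=3: -87; q=4: -113; q=5: -149; q=6: -210; q=7: -299; q=8: -423.
Profit is highest at q = 0. Equivalently, the lowest AVC in the table is 35/2 ≈ ¥17.50 at q = 2, and P = ¥8 falls below it — price never covers variable cost, so the firm shuts down and loses only its fixed cost.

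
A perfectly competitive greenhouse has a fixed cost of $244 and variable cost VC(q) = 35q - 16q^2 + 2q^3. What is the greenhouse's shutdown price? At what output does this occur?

$3 per unit, at q = 4

The shutdown price is the minimum of AVC. VC = 35q - 16q^2 + 2q^3, so AVC = 35 - 16q + 2q^2.
At the minimum of AVC, MC = AVC. MC = 35 - 32q + 6q^2; setting MC = AVC gives 4q^2 - 16q = 0, so q = 4. min AVC = 3.
For P < $3 the firm produces nothing.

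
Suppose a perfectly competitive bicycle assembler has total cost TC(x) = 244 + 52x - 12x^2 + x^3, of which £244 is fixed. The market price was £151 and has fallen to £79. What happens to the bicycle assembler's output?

Output falls from 11 to 9

AVC = 52 - 12x + x^2, minimized at x = 6 where min AVC = £16. MC = 52 - 24x + 3x^2.
At P = £151 ≥ min AVC, set P = MC on the rising branch: x = 11.
At P = £79 ≥ min AVC, set P = MC: x = 9. The firm stays open but cuts output.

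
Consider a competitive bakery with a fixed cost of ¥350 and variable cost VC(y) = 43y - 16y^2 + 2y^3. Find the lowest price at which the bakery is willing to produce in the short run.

Short-run supply begins at min AVC. From VC = 43y - 16y^2 + 2y^3, AVC = 43 - 16y + 2y^2.
At the minimum of AVC, MC = AVC. MC = 43 - 32y + 6y^2; setting MC = AVC gives 4y^2 - 16y = 0, so y = 4. min AVC = 11.
So the shutdown price is ¥11.

¥11 per unit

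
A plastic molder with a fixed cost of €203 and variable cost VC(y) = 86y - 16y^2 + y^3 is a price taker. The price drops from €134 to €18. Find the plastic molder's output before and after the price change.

AVC = 86 - 16y + y^2, minimized at y = 8 where min AVC = €22. MC = 86 - 32y + 3y^2.
With P = €134 above the shutdown price, P = MC gives y = 12.
At P = €18 < min AVC = €22, price no longer covers variable cost at any output, so the firm shuts down: y = 0.

Output falls from 12 to 0 (the firm shuts down)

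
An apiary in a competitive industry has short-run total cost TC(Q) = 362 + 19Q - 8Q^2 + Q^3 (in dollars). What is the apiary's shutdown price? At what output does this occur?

The shutdown price is the minimum of AVC. VC = 19Q - 8Q^2 + Q^3, so AVC = 19 - 8Q + Q^2.
At the minimum of AVC, MC = AVC. MC = 19 - 16Q + 3Q^2; setting MC = AVC gives 2Q^2 - 8Q = 0, so Q = 4. min AVC = 3.
The firm shuts down for any P below $3.

$3 per unit, at Q = 4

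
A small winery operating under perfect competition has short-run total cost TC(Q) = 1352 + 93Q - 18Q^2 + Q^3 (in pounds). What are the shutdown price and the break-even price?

AVC = 93 - 18Q + Q^2; minimized at Q = 9, giving min AVC = £12. That is the shutdown price.
ATC = 1352/Q + 93 - 18Q + Q^2. Setting dATC/dQ = −1352/Q^2 − 18 + 2Q = 0 gives Q = 13 (since 2·13^3 − 18·13^2 = 1352).
min ATC = 1352/13 + 93 − 18·13 + 13^2 = £132. That is the break-even price.
Between these two prices the firm operates at a loss; above £132 it earns a profit.

Shutdown price = £12; break-even price = £132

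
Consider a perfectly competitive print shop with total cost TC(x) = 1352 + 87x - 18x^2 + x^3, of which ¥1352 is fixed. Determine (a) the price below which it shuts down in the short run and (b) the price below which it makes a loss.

Shutdown price = ¥6; break-even price = ¥126

AVC = 87 - 18x + x^2; minimized at x = 9, giving min AVC = ¥6. That is the shutdown price.
ATC = 1352/x + 87 - 18x + x^2. Setting dATC/dx = −1352/x^2 − 18 + 2x = 0 gives x = 13 (since 2·13^3 − 18·13^2 = 1352).
min ATC = 1352/13 + 87 − 18·13 + 13^2 = ¥126. That is the break-even price.
For ¥6 ≤ P < ¥126 the firm produces at a loss; below ¥6 it shuts down.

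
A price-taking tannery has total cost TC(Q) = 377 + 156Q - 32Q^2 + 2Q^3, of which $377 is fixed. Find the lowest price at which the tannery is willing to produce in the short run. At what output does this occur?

$28 per unit, at Q = 8

The shutdown price is the minimum of AVC. VC = 156Q - 32Q^2 + 2Q^3, so AVC = 156 - 32Q + 2Q^2.
At the minimum of AVC, MC = AVC. MC = 156 - 64Q + 6Q^2; setting MC = AVC gives 4Q^2 - 32Q = 0, so Q = 8. min AVC = 28.
The firm shuts down for any P below $28.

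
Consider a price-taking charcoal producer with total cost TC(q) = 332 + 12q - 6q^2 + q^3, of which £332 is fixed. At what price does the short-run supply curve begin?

£3 per unit

Short-run supply begins at min AVC. From VC = 12q - 6q^2 + q^3, AVC = 12 - 6q + q^2.
dAVC/dq = -6 + 2q = 0 gives q = 3. min AVC = 12 - 6·3 + 3^2 = 3.
So the shutdown price is £3.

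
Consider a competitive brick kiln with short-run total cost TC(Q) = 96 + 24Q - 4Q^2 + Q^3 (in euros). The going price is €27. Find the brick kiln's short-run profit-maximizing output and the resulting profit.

Profit = -€78 at Q = 3

AVC = 24 - 4Q + Q^2 has its minimum €20 at Q = 2; price €27 clears that bar, so the firm operates.
With MC = 24 - 8Q + 3Q^2, P = MC on the upward-sloping part at Q* = 3.
TR = 27·3 = 81. TC = 96 + 63 = 159. Profit = 81 − 159 = -€78.
Shutting down would mean losing the fixed cost of €96, so operating at a loss of €78 is better by €18.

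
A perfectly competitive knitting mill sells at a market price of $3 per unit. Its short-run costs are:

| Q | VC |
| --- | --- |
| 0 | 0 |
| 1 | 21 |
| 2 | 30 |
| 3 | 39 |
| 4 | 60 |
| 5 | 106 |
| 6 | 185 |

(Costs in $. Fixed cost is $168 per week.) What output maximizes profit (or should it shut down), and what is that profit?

Tabulate TR − TC: Q=0: -168; Q=1: -186; Q=2: -192; Q=3: -198; Q=4: -216; Q=5: -259; Q=6: -335.
Profit is highest at Q = 0. Equivalently, the lowest AVC in the table is 39/3 ≈ $13 at Q = 3, and P = $3 falls below it — price never covers variable cost, so the firm shuts down and loses only its fixed cost.

Q = 0 (shut down); profit = -$168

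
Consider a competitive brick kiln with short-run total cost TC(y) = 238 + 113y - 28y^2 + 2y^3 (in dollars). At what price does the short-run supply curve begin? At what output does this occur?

The firm shuts down when price falls below the minimum of average variable cost. AVC = VC/y = 113 - 28y + 2y^2.
dAVC/dy = -28 + 4y = 0 gives y = 7. min AVC = 113 - 28·7 + 2·7^2 = 15.
For P < $15 the firm produces nothing.

$15 per unit, at y = 7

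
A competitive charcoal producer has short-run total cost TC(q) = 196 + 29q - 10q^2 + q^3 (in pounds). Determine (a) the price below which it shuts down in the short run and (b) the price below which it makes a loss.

AVC = 29 - 10q + q^2; minimized at q = 5, giving min AVC = £4. That is the shutdown price.
ATC = 196/q + 29 - 10q + q^2. Setting dATC/dq = −196/q^2 − 10 + 2q = 0 gives q = 7 (since 2·7^3 − 10·7^2 = 196).
min ATC = 196/7 + 29 − 10·7 + 7^2 = £36. That is the break-even price.
For £4 ≤ P < £36 the firm produces at a loss; below £4 it shuts down.

Shutdown price = £4; break-even price = £36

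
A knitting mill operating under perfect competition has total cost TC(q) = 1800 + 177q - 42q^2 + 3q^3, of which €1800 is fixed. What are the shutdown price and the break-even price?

AVC = 177 - 42q + 3q^2; minimized at q = 7, giving min AVC = €30. That is the shutdown price.
ATC = 1800/q + 177 - 42q + 3q^2. Setting dATC/dq = −1800/q^2 − 42 + 6q = 0 gives q = 10 (since 6·10^3 − 42·10^2 = 1800).
min ATC = 1800/10 + 177 − 42·10 + 3·10^2 = €237. That is the break-even price.
For €30 ≤ P < €237 the firm produces at a loss; below €30 it shuts down.

Shutdown price = €30; break-even price = €237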